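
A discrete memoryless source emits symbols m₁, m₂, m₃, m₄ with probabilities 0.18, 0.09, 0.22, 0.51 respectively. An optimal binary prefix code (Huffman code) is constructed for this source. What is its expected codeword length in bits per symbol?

1.76 bits/symbol

Repeatedly combine the two least-probable nodes; the expected code length is the sum of the merged weights.
merge 9/100 + 9/50 → 27/100
merge 11/50 + 27/100 → 49/100
merge 49/100 + 51/100 → 1
L = 27/100 + 49/100 + 1 = 44/25 = 1.76 bits/symbol.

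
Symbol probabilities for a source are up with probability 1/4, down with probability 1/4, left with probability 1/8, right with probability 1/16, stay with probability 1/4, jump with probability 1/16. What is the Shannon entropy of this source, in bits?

2.375 bits

Each probability is a power of 1/2, so log₂(1/p) is an integer.
H = Σ p·log₂(1/p) = 1/4·2 + 1/4·2 + 1/8·3 + 1/16·4 + 1/4·2 + 1/16·4 = 2.375 bits.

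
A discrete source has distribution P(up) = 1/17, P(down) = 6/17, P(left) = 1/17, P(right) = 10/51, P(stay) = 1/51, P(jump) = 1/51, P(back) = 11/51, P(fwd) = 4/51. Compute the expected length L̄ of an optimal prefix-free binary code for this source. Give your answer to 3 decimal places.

2.510 bits/symbol

Repeatedly combine the two least-probable nodes; the expected code length is the sum of the merged weights.
merge 1/51 + 1/51 → 2/51
merge 2/51 + 1/17 → 5/51
merge 1/17 + 4/51 → 7/51
merge 5/51 + 7/51 → 4/17
merge 10/51 + 11/51 → 7/17
merge 4/17 + 6/17 → 10/17
merge 7/17 + 10/17 → 1
L = 2/51 + 5/51 + 7/51 + 4/17 + 7/17 + 10/17 + 1 = 128/51 ≈ 2.510 bits/symbol.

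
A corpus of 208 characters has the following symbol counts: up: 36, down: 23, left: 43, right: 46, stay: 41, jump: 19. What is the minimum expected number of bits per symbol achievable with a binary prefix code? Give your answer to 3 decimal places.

Probabilities are the counts divided by 208.
Repeatedly combine the two least-probable nodes; the expected code length is the sum of the merged weights.
merge 19/208 + 23/208 → 21/104
merge 9/52 + 41/208 → 77/208
merge 21/104 + 43/208 → 85/208
merge 23/104 + 77/208 → 123/208
merge 85/208 + 123/208 → 1
L = 21/104 + 77/208 + 85/208 + 123/208 + 1 = 535/208 ≈ 2.572 bits/symbol.

2.572 bits/symbol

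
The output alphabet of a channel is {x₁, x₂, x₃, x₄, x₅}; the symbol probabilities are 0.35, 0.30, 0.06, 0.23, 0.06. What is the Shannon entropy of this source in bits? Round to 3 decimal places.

2.026 bits

H = −Σ pᵢ log₂ pᵢ.
−0.35·log₂(0.35) = 0.5301
−0.30·log₂(0.30) = 0.5211
−0.06·log₂(0.06) = 0.2435
−0.23·log₂(0.23) = 0.4877
−0.06·log₂(0.06) = 0.2435
Sum ≈ 2.0259 → 2.026 bits.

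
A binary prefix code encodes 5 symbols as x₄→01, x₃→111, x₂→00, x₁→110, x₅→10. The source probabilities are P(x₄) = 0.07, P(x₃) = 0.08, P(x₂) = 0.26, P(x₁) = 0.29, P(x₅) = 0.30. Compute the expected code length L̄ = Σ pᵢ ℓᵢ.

2.37 bits/symbol

L̄ = Σ pᵢ·ℓᵢ = 0.07·2 + 0.08·3 + 0.26·2 + 0.29·3 + 0.30·2 = 2.37 bits/symbol.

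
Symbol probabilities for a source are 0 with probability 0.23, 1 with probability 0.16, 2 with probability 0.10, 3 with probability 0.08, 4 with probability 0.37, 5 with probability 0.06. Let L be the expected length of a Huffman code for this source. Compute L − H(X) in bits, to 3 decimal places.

0.071 bits

Entropy H = −Σ p log₂ p ≈ 2.3086 bits.
Huffman merges: 3/50+2/25→7/50; 1/10+7/50→6/25; 4/25+23/100→39/100; 6/25+37/100→61/100; 39/100+61/100→1. L = 119/50 ≈ 2.3800.
L − H = 2.3800 − 2.3086 = 0.071 bits.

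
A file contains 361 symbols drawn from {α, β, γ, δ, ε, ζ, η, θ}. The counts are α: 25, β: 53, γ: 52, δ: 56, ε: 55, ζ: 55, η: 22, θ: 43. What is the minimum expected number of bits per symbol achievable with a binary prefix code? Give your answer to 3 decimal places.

Probabilities are the counts divided by 361.
Repeatedly combine the two least-probable nodes; the expected code length is the sum of the merged weights.
merge 22/361 + 25/361 → 47/361
merge 43/361 + 47/361 → 90/361
merge 52/361 + 53/361 → 105/361
merge 55/361 + 55/361 → 110/361
merge 56/361 + 90/361 → 146/361
merge 105/361 + 110/361 → 215/361
merge 146/361 + 215/361 → 1
L = 47/361 + 90/361 + 105/361 + 110/361 + 146/361 + 215/361 + 1 = 1074/361 ≈ 2.975 bits/symbol.

2.975 bits/symbol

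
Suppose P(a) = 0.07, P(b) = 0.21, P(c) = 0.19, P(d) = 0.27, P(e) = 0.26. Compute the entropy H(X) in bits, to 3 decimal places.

2.212 bits

H = −Σ pᵢ log₂ pᵢ.
−0.07·log₂(0.07) = 0.2686
−0.21·log₂(0.21) = 0.4728
−0.19·log₂(0.19) = 0.4552
−0.27·log₂(0.27) = 0.5100
−0.26·log₂(0.26) = 0.5053
Sum ≈ 2.2119 → 2.212 bits.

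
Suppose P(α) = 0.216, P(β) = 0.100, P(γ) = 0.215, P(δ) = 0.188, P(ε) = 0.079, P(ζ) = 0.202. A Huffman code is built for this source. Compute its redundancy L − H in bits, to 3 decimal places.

0.051 bits

Entropy H = −Σ p log₂ p ≈ 2.4953 bits.
Huffman merges: 79/1000+1/10→179/1000; 179/1000+47/250→367/1000; 101/500+43/200→417/1000; 27/125+367/1000→583/1000; 417/1000+583/1000→1. L = 1273/500 ≈ 2.5460.
L − H = 2.5460 − 2.4953 = 0.051 bits.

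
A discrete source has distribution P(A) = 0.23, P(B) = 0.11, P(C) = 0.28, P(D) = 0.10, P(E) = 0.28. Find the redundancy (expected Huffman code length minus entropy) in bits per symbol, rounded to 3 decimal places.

0.011 bits

Entropy H = −Σ p log₂ p ≈ 2.1986 bits.
Huffman merges: 1/10+11/100→21/100; 21/100+23/100→11/25; 7/25+7/25→14/25; 11/25+14/25→1. L = 221/100 ≈ 2.2100.
L − H = 2.2100 − 2.1986 = 0.011 bits.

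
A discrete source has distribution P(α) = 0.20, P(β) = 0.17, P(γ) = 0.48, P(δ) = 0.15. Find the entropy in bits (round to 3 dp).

H = −Σ pᵢ log₂ pᵢ.
−0.20·log₂(0.20) = 0.4644
−0.17·log₂(0.17) = 0.4346
−0.48·log₂(0.48) = 0.5083
−0.15·log₂(0.15) = 0.4105
Sum ≈ 1.8178 → 1.818 bits.

1.818 bits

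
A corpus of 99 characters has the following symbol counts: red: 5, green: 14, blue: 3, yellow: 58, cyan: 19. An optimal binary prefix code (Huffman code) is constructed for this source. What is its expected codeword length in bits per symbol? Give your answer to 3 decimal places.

Probabilities are the counts divided by 99.
Repeatedly combine the two least-probable nodes; the expected code length is the sum of the merged weights.
merge 1/33 + 5/99 → 8/99
merge 8/99 + 14/99 → 2/9
merge 19/99 + 2/9 → 41/99
merge 41/99 + 58/99 → 1
L = 8/99 + 2/9 + 41/99 + 1 = 170/99 ≈ 1.717 bits/symbol.

1.717 bits/symbol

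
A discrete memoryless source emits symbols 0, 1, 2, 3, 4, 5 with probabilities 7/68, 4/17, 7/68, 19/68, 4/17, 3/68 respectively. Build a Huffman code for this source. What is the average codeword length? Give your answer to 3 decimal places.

Repeatedly combine the two least-probable nodes; the expected code length is the sum of the merged weights.
merge 3/68 + 7/68 → 5/34
merge 7/68 + 5/34 → 1/4
merge 4/17 + 4/17 → 8/17
merge 1/4 + 19/68 → 9/17
merge 8/17 + 9/17 → 1
L = 5/34 + 1/4 + 8/17 + 9/17 + 1 = 163/68 ≈ 2.397 bits/symbol.

2.397 bits/symbol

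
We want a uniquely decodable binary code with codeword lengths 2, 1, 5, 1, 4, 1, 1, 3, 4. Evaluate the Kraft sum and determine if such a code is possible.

2.53125; no

With common denominator 2^5 = 32: Σ 2^(−ℓᵢ) = 8/32 + 16/32 + 1/32 + 16/32 + 2/32 + 16/32 + 16/32 + 4/32 + 2/32 = 81/32 = 2.53125.
Kraft's inequality requires Σ ≤ 1; here Σ = 2.53125 > 1, so no such prefix code exists.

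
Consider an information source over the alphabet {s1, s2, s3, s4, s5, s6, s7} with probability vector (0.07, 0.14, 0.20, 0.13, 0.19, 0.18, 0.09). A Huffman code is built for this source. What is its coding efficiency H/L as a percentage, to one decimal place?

98.4%

Entropy H = −Σ p log₂ p ≈ 2.7259 bits.
Huffman merges: 7/100+9/100→4/25; 13/100+7/50→27/100; 4/25+9/50→17/50; 19/100+1/5→39/100; 27/100+17/50→61/100; 39/100+61/100→1. L = 277/100 ≈ 2.7700.
Efficiency = H/L = 2.7259/2.7700 = 98.4%.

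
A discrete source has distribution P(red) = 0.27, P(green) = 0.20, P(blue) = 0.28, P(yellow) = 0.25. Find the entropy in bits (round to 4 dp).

H = −Σ pᵢ log₂ pᵢ.
−0.27·log₂(0.27) = 0.5100
−0.20·log₂(0.20) = 0.4644
−0.28·log₂(0.28) = 0.5142
−0.25·log₂(0.25) = 0.5000
Sum ≈ 1.9886 → 1.9886 bits.

1.9886 bits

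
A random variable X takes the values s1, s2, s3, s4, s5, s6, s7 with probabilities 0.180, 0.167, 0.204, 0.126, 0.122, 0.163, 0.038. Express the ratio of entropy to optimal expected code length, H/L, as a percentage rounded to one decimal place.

Entropy H = −Σ p log₂ p ≈ 2.6970 bits.
Huffman merges: 19/500+61/500→4/25; 63/500+4/25→143/500; 163/1000+167/1000→33/100; 9/50+51/250→48/125; 143/500+33/100→77/125; 48/125+77/125→1. L = 347/125 ≈ 2.7760.
Efficiency = H/L = 2.6970/2.7760 = 97.2%.

97.2%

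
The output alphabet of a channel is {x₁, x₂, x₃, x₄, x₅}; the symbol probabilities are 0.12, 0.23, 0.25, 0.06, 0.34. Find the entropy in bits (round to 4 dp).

H = −Σ pᵢ log₂ pᵢ.
−0.12·log₂(0.12) = 0.3671
−0.23·log₂(0.23) = 0.4877
−0.25·log₂(0.25) = 0.5000
−0.06·log₂(0.06) = 0.2435
−0.34·log₂(0.34) = 0.5292
Sum ≈ 2.1274 → 2.1274 bits.

2.1274 bits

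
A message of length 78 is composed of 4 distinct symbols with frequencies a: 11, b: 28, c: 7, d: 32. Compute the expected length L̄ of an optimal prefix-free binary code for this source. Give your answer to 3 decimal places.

Probabilities are the counts divided by 78.
Repeatedly combine the two least-probable nodes; the expected code length is the sum of the merged weights.
merge 7/78 + 11/78 → 3/13
merge 3/13 + 14/39 → 23/39
merge 16/39 + 23/39 → 1
L = 3/13 + 23/39 + 1 = 71/39 ≈ 1.821 bits/symbol.

1.821 bits/symbol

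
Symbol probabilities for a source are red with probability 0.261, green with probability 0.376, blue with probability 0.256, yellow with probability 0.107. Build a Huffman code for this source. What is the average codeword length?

1.987 bits/symbol

Repeatedly combine the two least-probable nodes; the expected code length is the sum of the merged weights.
merge 107/1000 + 32/125 → 363/1000
merge 261/1000 + 363/1000 → 78/125
merge 47/125 + 78/125 → 1
L = 363/1000 + 78/125 + 1 = 1987/1000 = 1.987 bits/symbol.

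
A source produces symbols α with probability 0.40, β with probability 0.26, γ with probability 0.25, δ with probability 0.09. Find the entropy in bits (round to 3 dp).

1.847 bits

H = −Σ pᵢ log₂ pᵢ.
−0.40·log₂(0.40) = 0.5288
−0.26·log₂(0.26) = 0.5053
−0.25·log₂(0.25) = 0.5000
−0.09·log₂(0.09) = 0.3127
Sum ≈ 1.8467 → 1.847 bits.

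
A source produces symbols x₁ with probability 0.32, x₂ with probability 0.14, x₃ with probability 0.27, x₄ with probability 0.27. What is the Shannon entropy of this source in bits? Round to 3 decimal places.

1.943 bits

H = −Σ pᵢ log₂ pᵢ.
−0.32·log₂(0.32) = 0.5260
−0.14·log₂(0.14) = 0.3971
−0.27·log₂(0.27) = 0.5100
−0.27·log₂(0.27) = 0.5100
Sum ≈ 1.9432 → 1.943 bits.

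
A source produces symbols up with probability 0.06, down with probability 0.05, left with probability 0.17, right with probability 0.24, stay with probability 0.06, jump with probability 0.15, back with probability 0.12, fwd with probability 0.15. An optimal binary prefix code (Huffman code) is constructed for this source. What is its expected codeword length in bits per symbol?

Repeatedly combine the two least-probable nodes; the expected code length is the sum of the merged weights.
merge 1/20 + 3/50 → 11/100
merge 3/50 + 11/100 → 17/100
merge 3/25 + 3/20 → 27/100
merge 3/20 + 17/100 → 8/25
merge 17/100 + 6/25 → 41/100
merge 27/100 + 8/25 → 59/100
merge 41/100 + 59/100 → 1
L = 11/100 + 17/100 + 27/100 + 8/25 + 41/100 + 59/100 + 1 = 287/100 = 2.87 bits/symbol.

2.87 bits/symbol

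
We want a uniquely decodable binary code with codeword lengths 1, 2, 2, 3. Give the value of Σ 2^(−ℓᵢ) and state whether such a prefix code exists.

With common denominator 2^3 = 8: Σ 2^(−ℓᵢ) = 4/8 + 2/8 + 2/8 + 1/8 = 9/8 = 1.125.
Kraft's inequality requires Σ ≤ 1; here Σ = 1.125 > 1, so no such prefix code exists.

1.125; no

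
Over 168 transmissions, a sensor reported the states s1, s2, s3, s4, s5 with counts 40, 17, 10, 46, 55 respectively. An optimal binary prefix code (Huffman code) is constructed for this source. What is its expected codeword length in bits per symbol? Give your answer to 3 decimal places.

Probabilities are the counts divided by 168.
Repeatedly combine the two least-probable nodes; the expected code length is the sum of the merged weights.
merge 5/84 + 17/168 → 9/56
merge 9/56 + 5/21 → 67/168
merge 23/84 + 55/168 → 101/168
merge 67/168 + 101/168 → 1
L = 9/56 + 67/168 + 101/168 + 1 = 121/56 ≈ 2.161 bits/symbol.

2.161 bits/symbol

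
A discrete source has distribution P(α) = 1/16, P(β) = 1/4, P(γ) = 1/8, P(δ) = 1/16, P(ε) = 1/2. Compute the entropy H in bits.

Each probability is a power of 1/2, so log₂(1/p) is an integer.
H = Σ p·log₂(1/p) = 1/16·4 + 1/4·2 + 1/8·3 + 1/16·4 + 1/2·1 = 1.875 bits.

1.875 bits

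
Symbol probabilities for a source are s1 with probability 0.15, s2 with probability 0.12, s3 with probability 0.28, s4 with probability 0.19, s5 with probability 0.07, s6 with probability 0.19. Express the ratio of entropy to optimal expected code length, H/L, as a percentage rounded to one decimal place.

Entropy H = −Σ p log₂ p ≈ 2.4708 bits.
Huffman merges: 7/100+3/25→19/100; 3/20+19/100→17/50; 19/100+19/100→19/50; 7/25+17/50→31/50; 19/50+31/50→1. L = 253/100 ≈ 2.5300.
Efficiency = H/L = 2.4708/2.5300 = 97.7%.

97.7%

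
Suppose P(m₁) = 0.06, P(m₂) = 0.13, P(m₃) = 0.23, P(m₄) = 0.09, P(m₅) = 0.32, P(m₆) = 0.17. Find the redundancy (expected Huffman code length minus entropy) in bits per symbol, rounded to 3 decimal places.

0.043 bits

Entropy H = −Σ p log₂ p ≈ 2.3871 bits.
Huffman merges: 3/50+9/100→3/20; 13/100+3/20→7/25; 17/100+23/100→2/5; 7/25+8/25→3/5; 2/5+3/5→1. L = 243/100 ≈ 2.4300.
L − H = 2.4300 − 2.3871 = 0.043 bits.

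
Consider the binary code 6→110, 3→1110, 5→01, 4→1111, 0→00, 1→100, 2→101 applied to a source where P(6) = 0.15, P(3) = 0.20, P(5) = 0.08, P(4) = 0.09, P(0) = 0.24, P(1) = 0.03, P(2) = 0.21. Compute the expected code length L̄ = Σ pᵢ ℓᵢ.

L̄ = Σ pᵢ·ℓᵢ = 0.15·3 + 0.20·4 + 0.08·2 + 0.09·4 + 0.24·2 + 0.03·3 + 0.21·3 = 2.97 bits/symbol.

2.97 bits/symbol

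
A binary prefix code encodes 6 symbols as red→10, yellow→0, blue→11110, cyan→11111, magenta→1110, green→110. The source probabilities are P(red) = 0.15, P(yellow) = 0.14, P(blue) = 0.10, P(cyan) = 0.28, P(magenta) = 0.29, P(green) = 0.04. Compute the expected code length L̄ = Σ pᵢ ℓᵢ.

3.62 bits/symbol

L̄ = Σ pᵢ·ℓᵢ = 0.15·2 + 0.14·1 + 0.10·5 + 0.28·5 + 0.29·4 + 0.04·3 = 3.62 bits/symbol.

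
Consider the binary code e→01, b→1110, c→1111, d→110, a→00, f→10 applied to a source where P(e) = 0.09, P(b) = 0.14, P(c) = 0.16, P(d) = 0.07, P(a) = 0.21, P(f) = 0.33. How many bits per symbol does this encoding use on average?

2.67 bits/symbol

L̄ = Σ pᵢ·ℓᵢ = 0.09·2 + 0.14·4 + 0.16·4 + 0.07·3 + 0.21·2 + 0.33·2 = 2.67 bits/symbol.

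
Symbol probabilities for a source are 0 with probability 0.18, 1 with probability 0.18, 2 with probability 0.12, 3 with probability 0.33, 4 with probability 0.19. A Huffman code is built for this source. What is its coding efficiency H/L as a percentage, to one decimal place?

Entropy H = −Σ p log₂ p ≈ 2.2407 bits.
Huffman merges: 3/25+9/50→3/10; 9/50+19/100→37/100; 3/10+33/100→63/100; 37/100+63/100→1. L = 23/10 ≈ 2.3000.
Efficiency = H/L = 2.2407/2.3000 = 97.4%.

97.4%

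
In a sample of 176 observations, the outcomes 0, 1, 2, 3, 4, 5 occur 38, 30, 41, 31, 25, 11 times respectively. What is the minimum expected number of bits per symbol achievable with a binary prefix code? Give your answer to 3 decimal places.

2.551 bits/symbol

Probabilities are the counts divided by 176.
Repeatedly combine the two least-probable nodes; the expected code length is the sum of the merged weights.
merge 1/16 + 25/176 → 9/44
merge 15/88 + 31/176 → 61/176
merge 9/44 + 19/88 → 37/88
merge 41/176 + 61/176 → 51/88
merge 37/88 + 51/88 → 1
L = 9/44 + 61/176 + 37/88 + 51/88 + 1 = 449/176 ≈ 2.551 bits/symbol.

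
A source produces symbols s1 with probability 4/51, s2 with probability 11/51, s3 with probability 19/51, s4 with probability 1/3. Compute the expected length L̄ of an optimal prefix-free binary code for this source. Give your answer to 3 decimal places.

1.922 bits/symbol

Repeatedly combine the two least-probable nodes; the expected code length is the sum of the merged weights.
merge 4/51 + 11/51 → 5/17
merge 5/17 + 1/3 → 32/51
merge 19/51 + 32/51 → 1
L = 5/17 + 32/51 + 1 = 98/51 ≈ 1.922 bits/symbol.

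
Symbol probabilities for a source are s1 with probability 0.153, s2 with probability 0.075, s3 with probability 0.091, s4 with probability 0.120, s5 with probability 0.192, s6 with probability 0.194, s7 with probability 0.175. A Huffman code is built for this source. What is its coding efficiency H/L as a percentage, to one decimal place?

Entropy H = −Σ p log₂ p ≈ 2.7325 bits.
Huffman merges: 3/40+91/1000→83/500; 3/25+153/1000→273/1000; 83/500+7/40→341/1000; 24/125+97/500→193/500; 273/1000+341/1000→307/500; 193/500+307/500→1. L = 139/50 ≈ 2.7800.
Efficiency = H/L = 2.7325/2.7800 = 98.3%.

98.3%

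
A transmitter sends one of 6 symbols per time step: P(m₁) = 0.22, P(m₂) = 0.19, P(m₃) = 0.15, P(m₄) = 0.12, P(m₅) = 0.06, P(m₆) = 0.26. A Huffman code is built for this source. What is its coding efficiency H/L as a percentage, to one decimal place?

98.1%

Entropy H = −Σ p log₂ p ≈ 2.4622 bits.
Huffman merges: 3/50+3/25→9/50; 3/20+9/50→33/100; 19/100+11/50→41/100; 13/50+33/100→59/100; 41/100+59/100→1. L = 251/100 ≈ 2.5100.
Efficiency = H/L = 2.4622/2.5100 = 98.1%.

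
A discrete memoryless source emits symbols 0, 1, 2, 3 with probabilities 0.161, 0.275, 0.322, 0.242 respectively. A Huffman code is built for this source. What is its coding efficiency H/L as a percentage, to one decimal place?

Entropy H = −Σ p log₂ p ≈ 1.9582 bits.
Huffman merges: 161/1000+121/500→403/1000; 11/40+161/500→597/1000; 403/1000+597/1000→1. L = 2 ≈ 2.0000.
Efficiency = H/L = 1.9582/2.0000 = 97.9%.

97.9%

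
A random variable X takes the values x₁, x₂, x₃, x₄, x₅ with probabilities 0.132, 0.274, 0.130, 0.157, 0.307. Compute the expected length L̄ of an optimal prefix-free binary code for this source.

Repeatedly combine the two least-probable nodes; the expected code length is the sum of the merged weights.
merge 13/100 + 33/250 → 131/500
merge 157/1000 + 131/500 → 419/1000
merge 137/500 + 307/1000 → 581/1000
merge 419/1000 + 581/1000 → 1
L = 131/500 + 419/1000 + 581/1000 + 1 = 1131/500 = 2.262 bits/symbol.

2.262 bits/symbol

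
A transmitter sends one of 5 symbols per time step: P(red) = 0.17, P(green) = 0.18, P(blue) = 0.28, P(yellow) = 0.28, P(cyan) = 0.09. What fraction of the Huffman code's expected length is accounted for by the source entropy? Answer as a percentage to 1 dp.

98.3%

Entropy H = −Σ p log₂ p ≈ 2.2210 bits.
Huffman merges: 9/100+17/100→13/50; 9/50+13/50→11/25; 7/25+7/25→14/25; 11/25+14/25→1. L = 113/50 ≈ 2.2600.
Efficiency = H/L = 2.2210/2.2600 = 98.3%.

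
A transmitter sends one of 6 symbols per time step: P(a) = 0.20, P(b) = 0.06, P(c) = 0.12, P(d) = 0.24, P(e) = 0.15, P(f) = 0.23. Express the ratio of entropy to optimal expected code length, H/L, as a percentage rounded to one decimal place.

98.3%

Entropy H = −Σ p log₂ p ≈ 2.4673 bits.
Huffman merges: 3/50+3/25→9/50; 3/20+9/50→33/100; 1/5+23/100→43/100; 6/25+33/100→57/100; 43/100+57/100→1. L = 251/100 ≈ 2.5100.
Efficiency = H/L = 2.4673/2.5100 = 98.3%.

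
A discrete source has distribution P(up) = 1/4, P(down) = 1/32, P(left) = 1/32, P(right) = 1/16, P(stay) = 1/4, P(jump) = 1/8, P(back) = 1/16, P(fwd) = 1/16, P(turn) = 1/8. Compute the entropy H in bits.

Each probability is a power of 1/2, so log₂(1/p) is an integer.
H = Σ p·log₂(1/p) = 1/4·2 + 1/32·5 + 1/32·5 + 1/16·4 + 1/4·2 + 1/8·3 + 1/16·4 + 1/16·4 + 1/8·3 = 2.8125 bits.

2.8125 bits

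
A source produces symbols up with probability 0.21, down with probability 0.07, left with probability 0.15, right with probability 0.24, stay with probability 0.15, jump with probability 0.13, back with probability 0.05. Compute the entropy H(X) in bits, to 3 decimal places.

2.655 bits

H = −Σ pᵢ log₂ pᵢ.
−0.21·log₂(0.21) = 0.4728
−0.07·log₂(0.07) = 0.2686
−0.15·log₂(0.15) = 0.4105
−0.24·log₂(0.24) = 0.4941
−0.15·log₂(0.15) = 0.4105
−0.13·log₂(0.13) = 0.3826
−0.05·log₂(0.05) = 0.2161
Sum ≈ 2.6553 → 2.655 bits.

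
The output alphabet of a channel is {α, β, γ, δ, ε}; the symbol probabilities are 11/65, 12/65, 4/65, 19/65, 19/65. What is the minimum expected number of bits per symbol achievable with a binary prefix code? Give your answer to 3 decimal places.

2.231 bits/symbol

Repeatedly combine the two least-probable nodes; the expected code length is the sum of the merged weights.
merge 4/65 + 11/65 → 3/13
merge 12/65 + 3/13 → 27/65
merge 19/65 + 19/65 → 38/65
merge 27/65 + 38/65 → 1
L = 3/13 + 27/65 + 38/65 + 1 = 29/13 ≈ 2.231 bits/symbol.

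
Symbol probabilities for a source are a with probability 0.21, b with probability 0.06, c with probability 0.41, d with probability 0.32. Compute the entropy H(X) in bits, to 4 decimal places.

H = −Σ pᵢ log₂ pᵢ.
−0.21·log₂(0.21) = 0.4728
−0.06·log₂(0.06) = 0.2435
−0.41·log₂(0.41) = 0.5274
−0.32·log₂(0.32) = 0.5260
Sum ≈ 1.7698 → 1.7698 bits.

1.7698 bits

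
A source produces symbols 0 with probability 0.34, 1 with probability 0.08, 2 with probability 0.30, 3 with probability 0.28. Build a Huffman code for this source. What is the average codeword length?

2 bits/symbol

Repeatedly combine the two least-probable nodes; the expected code length is the sum of the merged weights.
merge 2/25 + 7/25 → 9/25
merge 3/10 + 17/50 → 16/25
merge 9/25 + 16/25 → 1
L = 9/25 + 16/25 + 1 = 2 bits/symbol.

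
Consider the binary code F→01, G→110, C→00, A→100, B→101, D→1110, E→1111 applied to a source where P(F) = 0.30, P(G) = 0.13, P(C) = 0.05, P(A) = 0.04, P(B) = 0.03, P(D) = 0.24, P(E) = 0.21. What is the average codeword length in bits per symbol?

L̄ = Σ pᵢ·ℓᵢ = 0.30·2 + 0.13·3 + 0.05·2 + 0.04·3 + 0.03·3 + 0.24·4 + 0.21·4 = 3.1 bits/symbol.

3.1 bits/symbol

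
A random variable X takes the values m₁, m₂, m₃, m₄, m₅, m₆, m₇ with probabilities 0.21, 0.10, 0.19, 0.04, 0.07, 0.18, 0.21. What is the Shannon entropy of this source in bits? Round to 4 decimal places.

H = −Σ pᵢ log₂ pᵢ.
−0.21·log₂(0.21) = 0.4728
−0.10·log₂(0.10) = 0.3322
−0.19·log₂(0.19) = 0.4552
−0.04·log₂(0.04) = 0.1858
−0.07·log₂(0.07) = 0.2686
−0.18·log₂(0.18) = 0.4453
−0.21·log₂(0.21) = 0.4728
Sum ≈ 2.6327 → 2.6327 bits.

2.6327 bits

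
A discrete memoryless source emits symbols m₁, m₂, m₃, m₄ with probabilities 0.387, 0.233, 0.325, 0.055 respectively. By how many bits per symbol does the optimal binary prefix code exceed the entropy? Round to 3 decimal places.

Entropy H = −Σ p log₂ p ≈ 1.7768 bits.
Huffman merges: 11/200+233/1000→36/125; 36/125+13/40→613/1000; 387/1000+613/1000→1. L = 1901/1000 ≈ 1.9010.
L − H = 1.9010 − 1.7768 = 0.124 bits.

0.124 bits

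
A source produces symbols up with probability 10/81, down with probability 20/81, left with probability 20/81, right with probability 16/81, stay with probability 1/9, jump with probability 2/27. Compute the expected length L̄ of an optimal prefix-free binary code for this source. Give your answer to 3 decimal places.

Repeatedly combine the two least-probable nodes; the expected code length is the sum of the merged weights.
merge 2/27 + 1/9 → 5/27
merge 10/81 + 5/27 → 25/81
merge 16/81 + 20/81 → 4/9
merge 20/81 + 25/81 → 5/9
merge 4/9 + 5/9 → 1
L = 5/27 + 25/81 + 4/9 + 5/9 + 1 = 202/81 ≈ 2.494 bits/symbol.

2.494 bits/symbol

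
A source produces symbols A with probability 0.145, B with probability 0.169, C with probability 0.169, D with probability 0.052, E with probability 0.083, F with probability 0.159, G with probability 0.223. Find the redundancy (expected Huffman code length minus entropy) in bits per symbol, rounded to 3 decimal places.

Entropy H = −Σ p log₂ p ≈ 2.6953 bits.
Huffman merges: 13/250+83/1000→27/200; 27/200+29/200→7/25; 159/1000+169/1000→41/125; 169/1000+223/1000→49/125; 7/25+41/125→76/125; 49/125+76/125→1. L = 2743/1000 ≈ 2.7430.
L − H = 2.7430 − 2.6953 = 0.048 bits.

0.048 bits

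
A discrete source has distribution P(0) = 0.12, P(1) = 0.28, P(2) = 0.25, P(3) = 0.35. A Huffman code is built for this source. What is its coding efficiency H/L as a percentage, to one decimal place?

Entropy H = −Σ p log₂ p ≈ 1.9114 bits.
Huffman merges: 3/25+1/4→37/100; 7/25+7/20→63/100; 37/100+63/100→1. L = 2 ≈ 2.0000.
Efficiency = H/L = 1.9114/2.0000 = 95.6%.

95.6%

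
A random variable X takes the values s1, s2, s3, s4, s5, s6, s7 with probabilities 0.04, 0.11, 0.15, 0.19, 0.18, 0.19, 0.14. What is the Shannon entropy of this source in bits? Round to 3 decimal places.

2.699 bits

H = −Σ pᵢ log₂ pᵢ.
−0.04·log₂(0.04) = 0.1858
−0.11·log₂(0.11) = 0.3503
−0.15·log₂(0.15) = 0.4105
−0.19·log₂(0.19) = 0.4552
−0.18·log₂(0.18) = 0.4453
−0.19·log₂(0.19) = 0.4552
−0.14·log₂(0.14) = 0.3971
Sum ≈ 2.6995 → 2.699 bits.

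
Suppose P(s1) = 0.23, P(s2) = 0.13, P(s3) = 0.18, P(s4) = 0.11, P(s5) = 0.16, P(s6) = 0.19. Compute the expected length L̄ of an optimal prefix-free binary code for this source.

Repeatedly combine the two least-probable nodes; the expected code length is the sum of the merged weights.
merge 11/100 + 13/100 → 6/25
merge 4/25 + 9/50 → 17/50
merge 19/100 + 23/100 → 21/50
merge 6/25 + 17/50 → 29/50
merge 21/50 + 29/50 → 1
L = 6/25 + 17/50 + 21/50 + 29/50 + 1 = 129/50 = 2.58 bits/symbol.

2.58 bits/symbol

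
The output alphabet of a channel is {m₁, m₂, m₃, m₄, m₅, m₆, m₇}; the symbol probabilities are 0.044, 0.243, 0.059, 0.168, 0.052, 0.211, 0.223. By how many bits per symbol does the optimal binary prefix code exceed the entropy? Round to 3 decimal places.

0.028 bits

Entropy H = −Σ p log₂ p ≈ 2.5457 bits.
Huffman merges: 11/250+13/250→12/125; 59/1000+12/125→31/200; 31/200+21/125→323/1000; 211/1000+223/1000→217/500; 243/1000+323/1000→283/500; 217/500+283/500→1. L = 1287/500 ≈ 2.5740.
L − H = 2.5740 − 2.5457 = 0.028 bits.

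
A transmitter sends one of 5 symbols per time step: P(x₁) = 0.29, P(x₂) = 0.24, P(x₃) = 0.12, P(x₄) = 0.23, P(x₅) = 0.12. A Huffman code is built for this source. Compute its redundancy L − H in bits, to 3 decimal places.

Entropy H = −Σ p log₂ p ≈ 2.2338 bits.
Huffman merges: 3/25+3/25→6/25; 23/100+6/25→47/100; 6/25+29/100→53/100; 47/100+53/100→1. L = 56/25 ≈ 2.2400.
L − H = 2.2400 − 2.2338 = 0.006 bits.

0.006 bits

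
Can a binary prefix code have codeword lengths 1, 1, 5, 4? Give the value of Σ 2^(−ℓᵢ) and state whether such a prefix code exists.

1.09375; no

With common denominator 2^5 = 32: Σ 2^(−ℓᵢ) = 16/32 + 16/32 + 1/32 + 2/32 = 35/32 = 1.09375.
Kraft's inequality requires Σ ≤ 1; here Σ = 1.09375 > 1, so no such prefix code exists.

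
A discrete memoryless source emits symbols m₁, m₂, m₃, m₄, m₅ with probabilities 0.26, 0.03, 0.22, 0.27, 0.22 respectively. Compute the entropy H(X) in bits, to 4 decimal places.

H = −Σ pᵢ log₂ pᵢ.
−0.26·log₂(0.26) = 0.5053
−0.03·log₂(0.03) = 0.1518
−0.22·log₂(0.22) = 0.4806
−0.27·log₂(0.27) = 0.5100
−0.22·log₂(0.22) = 0.4806
Sum ≈ 2.1282 → 2.1282 bits.

2.1282 bits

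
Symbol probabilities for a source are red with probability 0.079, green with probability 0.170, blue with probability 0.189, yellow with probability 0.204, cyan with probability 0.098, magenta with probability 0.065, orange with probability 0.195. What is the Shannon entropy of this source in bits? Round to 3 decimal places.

H = −Σ pᵢ log₂ pᵢ.
−0.079·log₂(0.079) = 0.2893
−0.170·log₂(0.170) = 0.4346
−0.189·log₂(0.189) = 0.4543
−0.204·log₂(0.204) = 0.4678
−0.098·log₂(0.098) = 0.3284
−0.065·log₂(0.065) = 0.2563
−0.195·log₂(0.195) = 0.4599
Sum ≈ 2.6906 → 2.691 bits.

2.691 bits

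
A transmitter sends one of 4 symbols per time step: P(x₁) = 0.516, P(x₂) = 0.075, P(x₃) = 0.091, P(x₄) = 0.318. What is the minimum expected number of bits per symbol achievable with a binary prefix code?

Repeatedly combine the two least-probable nodes; the expected code length is the sum of the merged weights.
merge 3/40 + 91/1000 → 83/500
merge 83/500 + 159/500 → 121/250
merge 121/250 + 129/250 → 1
L = 83/500 + 121/250 + 1 = 33/20 = 1.65 bits/symbol.

1.65 bits/symbol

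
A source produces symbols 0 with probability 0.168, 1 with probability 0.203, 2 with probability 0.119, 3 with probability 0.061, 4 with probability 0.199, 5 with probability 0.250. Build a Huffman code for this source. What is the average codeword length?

2.528 bits/symbol

Repeatedly combine the two least-probable nodes; the expected code length is the sum of the merged weights.
merge 61/1000 + 119/1000 → 9/50
merge 21/125 + 9/50 → 87/250
merge 199/1000 + 203/1000 → 201/500
merge 1/4 + 87/250 → 299/500
merge 201/500 + 299/500 → 1
L = 9/50 + 87/250 + 201/500 + 299/500 + 1 = 316/125 = 2.528 bits/symbol.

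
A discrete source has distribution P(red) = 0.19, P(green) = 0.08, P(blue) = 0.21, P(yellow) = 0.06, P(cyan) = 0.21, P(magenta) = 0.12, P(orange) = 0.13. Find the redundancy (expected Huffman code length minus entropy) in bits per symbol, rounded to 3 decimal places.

Entropy H = −Σ p log₂ p ≈ 2.6856 bits.
Huffman merges: 3/50+2/25→7/50; 3/25+13/100→1/4; 7/50+19/100→33/100; 21/100+21/100→21/50; 1/4+33/100→29/50; 21/50+29/50→1. L = 68/25 ≈ 2.7200.
L − H = 2.7200 − 2.6856 = 0.034 bits.

0.034 bits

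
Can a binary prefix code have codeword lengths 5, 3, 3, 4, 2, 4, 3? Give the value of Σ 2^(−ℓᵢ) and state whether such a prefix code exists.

0.78125; yes

With common denominator 2^5 = 32: Σ 2^(−ℓᵢ) = 1/32 + 4/32 + 4/32 + 2/32 + 8/32 + 2/32 + 4/32 = 25/32 = 0.78125.
Kraft's inequality requires Σ ≤ 1; here Σ = 0.78125 ≤ 1, so such a prefix code exists.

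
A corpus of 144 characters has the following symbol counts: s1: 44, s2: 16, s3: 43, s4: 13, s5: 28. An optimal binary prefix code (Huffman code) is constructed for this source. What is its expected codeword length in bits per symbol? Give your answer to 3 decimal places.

2.201 bits/symbol

Probabilities are the counts divided by 144.
Repeatedly combine the two least-probable nodes; the expected code length is the sum of the merged weights.
merge 13/144 + 1/9 → 29/144
merge 7/36 + 29/144 → 19/48
merge 43/144 + 11/36 → 29/48
merge 19/48 + 29/48 → 1
L = 29/144 + 19/48 + 29/48 + 1 = 317/144 ≈ 2.201 bits/symbol.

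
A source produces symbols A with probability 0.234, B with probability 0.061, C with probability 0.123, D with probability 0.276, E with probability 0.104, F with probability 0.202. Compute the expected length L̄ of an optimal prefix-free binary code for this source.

Repeatedly combine the two least-probable nodes; the expected code length is the sum of the merged weights.
merge 61/1000 + 13/125 → 33/200
merge 123/1000 + 33/200 → 36/125
merge 101/500 + 117/500 → 109/250
merge 69/250 + 36/125 → 141/250
merge 109/250 + 141/250 → 1
L = 33/200 + 36/125 + 109/250 + 141/250 + 1 = 2453/1000 = 2.453 bits/symbol.

2.453 bits/symbol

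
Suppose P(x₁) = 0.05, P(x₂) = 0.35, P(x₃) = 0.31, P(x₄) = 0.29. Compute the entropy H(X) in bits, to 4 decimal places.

H = −Σ pᵢ log₂ pᵢ.
−0.05·log₂(0.05) = 0.2161
−0.35·log₂(0.35) = 0.5301
−0.31·log₂(0.31) = 0.5238
−0.29·log₂(0.29) = 0.5179
Sum ≈ 1.7879 → 1.7879 bits.

1.7879 bits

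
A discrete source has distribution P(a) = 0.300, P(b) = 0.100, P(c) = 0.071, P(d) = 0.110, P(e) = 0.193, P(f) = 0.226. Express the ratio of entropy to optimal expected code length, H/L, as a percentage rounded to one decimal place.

98.6%

Entropy H = −Σ p log₂ p ≈ 2.4175 bits.
Huffman merges: 71/1000+1/10→171/1000; 11/100+171/1000→281/1000; 193/1000+113/500→419/1000; 281/1000+3/10→581/1000; 419/1000+581/1000→1. L = 613/250 ≈ 2.4520.
Efficiency = H/L = 2.4175/2.4520 = 98.6%.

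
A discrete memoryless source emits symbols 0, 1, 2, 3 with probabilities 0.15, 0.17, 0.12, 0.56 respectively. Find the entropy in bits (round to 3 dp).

1.681 bits

H = −Σ pᵢ log₂ pᵢ.
−0.15·log₂(0.15) = 0.4105
−0.17·log₂(0.17) = 0.4346
−0.12·log₂(0.12) = 0.3671
−0.56·log₂(0.56) = 0.4684
Sum ≈ 1.6806 → 1.681 bits.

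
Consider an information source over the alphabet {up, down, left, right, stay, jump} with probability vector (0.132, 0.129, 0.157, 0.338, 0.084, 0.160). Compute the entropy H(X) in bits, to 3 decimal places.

2.438 bits

H = −Σ pᵢ log₂ pᵢ.
−0.132·log₂(0.132) = 0.3856
−0.129·log₂(0.129) = 0.3811
−0.157·log₂(0.157) = 0.4194
−0.338·log₂(0.338) = 0.5289
−0.084·log₂(0.084) = 0.3002
−0.160·log₂(0.160) = 0.4230
Sum ≈ 2.4383 → 2.438 bits.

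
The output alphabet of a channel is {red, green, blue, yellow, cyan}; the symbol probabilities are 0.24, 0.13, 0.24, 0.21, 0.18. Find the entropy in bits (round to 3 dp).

2.289 bits

H = −Σ pᵢ log₂ pᵢ.
−0.24·log₂(0.24) = 0.4941
−0.13·log₂(0.13) = 0.3826
−0.24·log₂(0.24) = 0.4941
−0.21·log₂(0.21) = 0.4728
−0.18·log₂(0.18) = 0.4453
Sum ≈ 2.2890 → 2.289 bits.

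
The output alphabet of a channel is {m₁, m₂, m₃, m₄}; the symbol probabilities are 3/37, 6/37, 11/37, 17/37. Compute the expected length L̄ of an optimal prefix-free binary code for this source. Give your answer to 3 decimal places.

Repeatedly combine the two least-probable nodes; the expected code length is the sum of the merged weights.
merge 3/37 + 6/37 → 9/37
merge 9/37 + 11/37 → 20/37
merge 17/37 + 20/37 → 1
L = 9/37 + 20/37 + 1 = 66/37 ≈ 1.784 bits/symbol.

1.784 bits/symbol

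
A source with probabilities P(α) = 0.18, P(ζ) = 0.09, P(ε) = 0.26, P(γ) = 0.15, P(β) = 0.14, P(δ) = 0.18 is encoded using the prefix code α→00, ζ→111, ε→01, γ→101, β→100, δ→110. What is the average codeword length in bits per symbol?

2.56 bits/symbol

L̄ = Σ pᵢ·ℓᵢ = 0.18·2 + 0.09·3 + 0.26·2 + 0.15·3 + 0.14·3 + 0.18·3 = 2.56 bits/symbol.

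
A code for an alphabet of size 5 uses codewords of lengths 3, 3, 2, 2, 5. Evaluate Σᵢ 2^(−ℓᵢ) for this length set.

0.78125

With common denominator 2^5 = 32: Σ 2^(−ℓᵢ) = 4/32 + 4/32 + 8/32 + 8/32 + 1/32 = 25/32 = 0.78125.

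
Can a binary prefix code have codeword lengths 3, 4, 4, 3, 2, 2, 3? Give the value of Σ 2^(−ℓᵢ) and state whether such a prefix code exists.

1; yes

With common denominator 2^4 = 16: Σ 2^(−ℓᵢ) = 2/16 + 1/16 + 1/16 + 2/16 + 4/16 + 4/16 + 2/16 = 16/16 = 1.
Kraft's inequality requires Σ ≤ 1; here Σ = 1 ≤ 1, so such a prefix code exists.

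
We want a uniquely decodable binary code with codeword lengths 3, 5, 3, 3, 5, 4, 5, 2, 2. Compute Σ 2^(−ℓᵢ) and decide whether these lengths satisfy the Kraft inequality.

With common denominator 2^5 = 32: Σ 2^(−ℓᵢ) = 4/32 + 1/32 + 4/32 + 4/32 + 1/32 + 2/32 + 1/32 + 8/32 + 8/32 = 33/32 = 1.03125.
Kraft's inequality requires Σ ≤ 1; here Σ = 1.03125 > 1, so no such prefix code exists.

1.03125; no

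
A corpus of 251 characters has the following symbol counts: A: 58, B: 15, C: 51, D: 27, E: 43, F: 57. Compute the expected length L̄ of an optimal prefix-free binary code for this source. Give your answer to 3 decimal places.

Probabilities are the counts divided by 251.
Repeatedly combine the two least-probable nodes; the expected code length is the sum of the merged weights.
merge 15/251 + 27/251 → 42/251
merge 42/251 + 43/251 → 85/251
merge 51/251 + 57/251 → 108/251
merge 58/251 + 85/251 → 143/251
merge 108/251 + 143/251 → 1
L = 42/251 + 85/251 + 108/251 + 143/251 + 1 = 629/251 ≈ 2.506 bits/symbol.

2.506 bits/symbol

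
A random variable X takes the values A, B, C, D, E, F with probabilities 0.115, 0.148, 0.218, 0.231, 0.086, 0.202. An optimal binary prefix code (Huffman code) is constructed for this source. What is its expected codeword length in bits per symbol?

2.55 bits/symbol

Repeatedly combine the two least-probable nodes; the expected code length is the sum of the merged weights.
merge 43/500 + 23/200 → 201/1000
merge 37/250 + 201/1000 → 349/1000
merge 101/500 + 109/500 → 21/50
merge 231/1000 + 349/1000 → 29/50
merge 21/50 + 29/50 → 1
L = 201/1000 + 349/1000 + 21/50 + 29/50 + 1 = 51/20 = 2.55 bits/symbol.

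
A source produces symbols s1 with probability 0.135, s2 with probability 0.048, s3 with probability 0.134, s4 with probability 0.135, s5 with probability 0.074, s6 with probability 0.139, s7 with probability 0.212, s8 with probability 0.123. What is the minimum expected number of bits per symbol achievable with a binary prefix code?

Repeatedly combine the two least-probable nodes; the expected code length is the sum of the merged weights.
merge 6/125 + 37/500 → 61/500
merge 61/500 + 123/1000 → 49/200
merge 67/500 + 27/200 → 269/1000
merge 27/200 + 139/1000 → 137/500
merge 53/250 + 49/200 → 457/1000
merge 269/1000 + 137/500 → 543/1000
merge 457/1000 + 543/1000 → 1
L = 61/500 + 49/200 + 269/1000 + 137/500 + 457/1000 + 543/1000 + 1 = 291/100 = 2.91 bits/symbol.

2.91 bits/symbol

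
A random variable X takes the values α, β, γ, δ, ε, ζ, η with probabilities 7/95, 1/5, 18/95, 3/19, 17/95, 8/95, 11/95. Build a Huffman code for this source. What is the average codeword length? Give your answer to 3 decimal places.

2.768 bits/symbol

Repeatedly combine the two least-probable nodes; the expected code length is the sum of the merged weights.
merge 7/95 + 8/95 → 3/19
merge 11/95 + 3/19 → 26/95
merge 3/19 + 17/95 → 32/95
merge 18/95 + 1/5 → 37/95
merge 26/95 + 32/95 → 58/95
merge 37/95 + 58/95 → 1
L = 3/19 + 26/95 + 32/95 + 37/95 + 58/95 + 1 = 263/95 ≈ 2.768 bits/symbol.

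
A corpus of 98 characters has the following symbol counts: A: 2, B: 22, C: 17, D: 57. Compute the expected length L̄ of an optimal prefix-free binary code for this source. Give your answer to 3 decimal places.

Probabilities are the counts divided by 98.
Repeatedly combine the two least-probable nodes; the expected code length is the sum of the merged weights.
merge 1/49 + 17/98 → 19/98
merge 19/98 + 11/49 → 41/98
merge 41/98 + 57/98 → 1
L = 19/98 + 41/98 + 1 = 79/49 ≈ 1.612 bits/symbol.

1.612 bits/symbol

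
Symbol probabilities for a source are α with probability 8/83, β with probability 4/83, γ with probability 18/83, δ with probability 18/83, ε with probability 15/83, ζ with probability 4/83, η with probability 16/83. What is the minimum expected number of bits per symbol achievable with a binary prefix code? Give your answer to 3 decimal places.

Repeatedly combine the two least-probable nodes; the expected code length is the sum of the merged weights.
merge 4/83 + 4/83 → 8/83
merge 8/83 + 8/83 → 16/83
merge 15/83 + 16/83 → 31/83
merge 16/83 + 18/83 → 34/83
merge 18/83 + 31/83 → 49/83
merge 34/83 + 49/83 → 1
L = 8/83 + 16/83 + 31/83 + 34/83 + 49/83 + 1 = 221/83 ≈ 2.663 bits/symbol.

2.663 bits/symbol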